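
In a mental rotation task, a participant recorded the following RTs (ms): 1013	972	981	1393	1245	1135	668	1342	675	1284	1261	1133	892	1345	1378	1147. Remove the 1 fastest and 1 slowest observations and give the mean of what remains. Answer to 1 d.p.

Sorted: 668, 675, 892, 972, 981, 1013, 1133, 1135, 1147, 1245, 1261, 1284, 1342, 1345, 1378, 1393
Drop lowest 1 (668) and highest 1 (1393)
Remaining (n=14): Σ = 15803, mean = 15803/14 = 1128.786

1128.8 ms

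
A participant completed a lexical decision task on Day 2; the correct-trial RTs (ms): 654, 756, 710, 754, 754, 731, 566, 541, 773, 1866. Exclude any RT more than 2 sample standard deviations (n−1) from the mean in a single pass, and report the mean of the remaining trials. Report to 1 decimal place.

693.2 ms

n = 10, ΣRT = 8105, M = 810.500
Σ(x−M)² = 1298164.50; s = √(1298164.50/9) = 379.790
Cutoffs: 810.500 ± 2·379.790 → [50.9, 1570.1]
Outside: 1866 → excluded.
Retained (n=9): Σ = 6239, mean = 6239/9 = 693.222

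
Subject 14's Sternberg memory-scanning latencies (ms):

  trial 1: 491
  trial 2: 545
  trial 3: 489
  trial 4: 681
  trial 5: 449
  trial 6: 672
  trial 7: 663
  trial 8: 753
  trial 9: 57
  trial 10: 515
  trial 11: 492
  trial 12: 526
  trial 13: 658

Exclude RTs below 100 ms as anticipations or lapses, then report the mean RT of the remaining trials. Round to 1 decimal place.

Excluded: 57
Retained (n=12): Σ = 6934
Mean = 6934/12 = 577.8333

577.8 ms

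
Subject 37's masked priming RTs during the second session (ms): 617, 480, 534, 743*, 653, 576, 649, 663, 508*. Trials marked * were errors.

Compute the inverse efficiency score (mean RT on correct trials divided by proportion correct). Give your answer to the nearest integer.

766 ms

Correct trials (n=7): 617, 480, 534, 653, 576, 649, 663
Mean correct RT = 4172/7 = 596.0000 ms
Proportion correct = 7/9
IES = 596.0000 / (7/9) = 766.286 ms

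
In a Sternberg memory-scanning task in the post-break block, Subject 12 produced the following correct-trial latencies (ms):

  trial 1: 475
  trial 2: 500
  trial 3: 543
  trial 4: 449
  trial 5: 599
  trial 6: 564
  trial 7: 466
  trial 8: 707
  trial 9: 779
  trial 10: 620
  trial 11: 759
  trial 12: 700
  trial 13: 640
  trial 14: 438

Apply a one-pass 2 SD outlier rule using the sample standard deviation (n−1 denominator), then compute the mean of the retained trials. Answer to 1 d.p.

588.5 ms

n = 14, ΣRT = 8239, M = 588.500
Σ(x−M)² = 176091.50; s = √(176091.50/13) = 116.385
Cutoffs: 588.500 ± 2·116.385 → [355.7, 821.3]
No RTs fall outside the cutoffs; all 14 retained. Mean = 8239/14 = 588.500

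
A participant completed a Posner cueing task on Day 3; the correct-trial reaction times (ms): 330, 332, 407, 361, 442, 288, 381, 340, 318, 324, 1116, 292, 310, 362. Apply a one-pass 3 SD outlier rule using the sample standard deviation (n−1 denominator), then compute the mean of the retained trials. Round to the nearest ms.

n = 14, ΣRT = 5603, M = 400.214
Σ(x−M)² = 575726.36; s = √(575726.36/13) = 210.444
Cutoffs: 400.214 ± 3·210.444 → [-231.1, 1031.5]
Outside: 1116 → excluded.
Retained (n=13): Σ = 4487, mean = 4487/13 = 345.154

345 ms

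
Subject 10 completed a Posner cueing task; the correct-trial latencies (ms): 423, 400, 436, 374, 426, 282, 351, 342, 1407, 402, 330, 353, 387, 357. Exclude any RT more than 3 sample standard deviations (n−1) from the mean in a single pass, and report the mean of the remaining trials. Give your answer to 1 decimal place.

374.1 ms

n = 14, ΣRT = 6270, M = 447.857
Σ(x−M)² = 1013981.71; s = √(1013981.71/13) = 279.282
Cutoffs: 447.857 ± 3·279.282 → [-390.0, 1285.7]
Outside: 1407 → excluded.
Retained (n=13): Σ = 4863, mean = 4863/13 = 374.077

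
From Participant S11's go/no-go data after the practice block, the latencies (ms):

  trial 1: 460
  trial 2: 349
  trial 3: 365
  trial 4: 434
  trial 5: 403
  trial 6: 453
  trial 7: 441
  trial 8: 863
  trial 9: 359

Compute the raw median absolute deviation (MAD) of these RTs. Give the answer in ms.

Sorted: 349, 359, 365, 403, 434, 441, 453, 460, 863 → median = 434
|x − 434|: 26, 85, 69, 0, 31, 19, 7, 429, 75
Sorted deviations: 0, 7, 19, 26, 31, 69, 75, 85, 429 → MAD = 31

31 ms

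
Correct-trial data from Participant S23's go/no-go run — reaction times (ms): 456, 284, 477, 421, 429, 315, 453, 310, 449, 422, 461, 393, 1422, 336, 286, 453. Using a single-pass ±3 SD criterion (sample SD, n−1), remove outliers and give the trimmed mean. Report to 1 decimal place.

n = 16, ΣRT = 7367, M = 460.438
Σ(x−M)² = 1054533.94; s = √(1054533.94/15) = 265.146
Cutoffs: 460.438 ± 3·265.146 → [-335.0, 1255.9]
Outside: 1422 → excluded.
Retained (n=15): Σ = 5945, mean = 5945/15 = 396.333

396.3 ms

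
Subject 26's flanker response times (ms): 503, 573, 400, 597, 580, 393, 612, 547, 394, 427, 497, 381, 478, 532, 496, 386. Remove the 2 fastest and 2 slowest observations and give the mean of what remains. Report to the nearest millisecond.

485 ms

Sorted: 381, 386, 393, 394, 400, 427, 478, 496, 497, 503, 532, 547, 573, 580, 597, 612
Drop lowest 2 (381, 386) and highest 2 (597, 612)
Remaining (n=12): Σ = 5820, mean = 5820/12 = 485.000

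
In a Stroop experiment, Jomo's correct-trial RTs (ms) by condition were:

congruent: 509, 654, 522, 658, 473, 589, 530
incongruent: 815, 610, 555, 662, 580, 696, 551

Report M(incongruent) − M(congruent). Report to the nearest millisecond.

M(congruent) = 3935/7 = 562.143
M(incongruent) = 4469/7 = 638.429
Difference = 638.429 − 562.143 = 76.286 ms

76 ms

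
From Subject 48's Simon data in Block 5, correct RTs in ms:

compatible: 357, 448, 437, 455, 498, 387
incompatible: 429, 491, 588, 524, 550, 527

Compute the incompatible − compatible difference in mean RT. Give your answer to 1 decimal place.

87.8 ms

M(compatible) = 2582/6 = 430.333
M(incompatible) = 3109/6 = 518.167
Difference = 518.167 − 430.333 = 87.833 ms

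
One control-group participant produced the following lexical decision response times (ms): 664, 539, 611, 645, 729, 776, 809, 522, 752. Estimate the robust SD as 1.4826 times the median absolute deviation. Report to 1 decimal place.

130.5 ms

Sorted: 522, 539, 611, 645, 664, 729, 752, 776, 809 → median = 664
|x − 664| sorted: 0, 19, 53, 65, 88, 112, 125, 142, 145 → MAD = 88
Robust SD ≈ 1.4826 × 88 = 130.469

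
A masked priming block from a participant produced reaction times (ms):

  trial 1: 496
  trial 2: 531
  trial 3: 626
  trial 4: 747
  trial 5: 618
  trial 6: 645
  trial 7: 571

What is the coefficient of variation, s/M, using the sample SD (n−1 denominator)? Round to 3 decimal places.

0.136

n = 7, Σ = 4234, M = 604.8571
Σ(x−M)² = 40886.857; s = √(40886.857/6) = 82.5498
CV = 82.5498 / 604.8571 = 0.13648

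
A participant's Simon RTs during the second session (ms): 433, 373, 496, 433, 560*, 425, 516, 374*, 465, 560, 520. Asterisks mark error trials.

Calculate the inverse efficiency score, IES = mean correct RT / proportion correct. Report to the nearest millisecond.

573 ms

Correct trials (n=9): 433, 373, 496, 433, 425, 516, 465, 560, 520
Mean correct RT = 4221/9 = 469.0000 ms
Proportion correct = 9/11
IES = 469.0000 / (9/11) = 573.222 ms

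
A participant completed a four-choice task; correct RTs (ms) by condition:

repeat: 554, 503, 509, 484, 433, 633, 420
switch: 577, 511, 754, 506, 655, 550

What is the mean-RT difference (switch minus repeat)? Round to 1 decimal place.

87.0 ms

M(repeat) = 3536/7 = 505.143
M(switch) = 3553/6 = 592.167
Difference = 592.167 − 505.143 = 87.024 ms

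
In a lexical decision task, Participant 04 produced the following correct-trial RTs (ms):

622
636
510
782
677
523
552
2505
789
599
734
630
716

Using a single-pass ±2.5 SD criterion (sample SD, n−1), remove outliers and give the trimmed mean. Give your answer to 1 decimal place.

n = 13, ΣRT = 10275, M = 790.385
Σ(x−M)² = 3283023.08; s = √(3283023.08/12) = 523.054
Cutoffs: 790.385 ± 2.5·523.054 → [-517.2, 2098.0]
Outside: 2505 → excluded.
Retained (n=12): Σ = 7770, mean = 7770/12 = 647.500

647.5 ms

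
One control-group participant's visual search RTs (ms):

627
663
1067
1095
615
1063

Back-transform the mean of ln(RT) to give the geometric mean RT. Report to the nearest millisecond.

826 ms

ln(RT): 6.4409, 6.4968, 6.9726, 6.9985, 6.4216, 6.9689
Mean ln(RT) = 40.2993/6 = 6.71655
Geometric mean = exp(6.71655) = 825.96 ms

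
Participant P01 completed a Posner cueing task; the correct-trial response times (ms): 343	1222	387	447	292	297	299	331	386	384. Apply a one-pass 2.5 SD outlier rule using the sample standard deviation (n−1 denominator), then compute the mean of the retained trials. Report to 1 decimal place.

n = 10, ΣRT = 4388, M = 438.800
Σ(x−M)² = 703943.60; s = √(703943.60/9) = 279.671
Cutoffs: 438.800 ± 2.5·279.671 → [-260.4, 1138.0]
Outside: 1222 → excluded.
Retained (n=9): Σ = 3166, mean = 3166/9 = 351.778

351.8 ms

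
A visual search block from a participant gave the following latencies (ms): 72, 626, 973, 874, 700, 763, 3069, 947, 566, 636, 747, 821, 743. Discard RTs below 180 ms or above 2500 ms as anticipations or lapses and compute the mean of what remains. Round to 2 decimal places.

763.27 ms

Excluded: 72, 3069
Retained (n=11): Σ = 8396
Mean = 8396/11 = 763.2727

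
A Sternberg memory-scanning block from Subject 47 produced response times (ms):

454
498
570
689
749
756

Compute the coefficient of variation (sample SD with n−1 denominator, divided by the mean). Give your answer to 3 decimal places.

0.210

n = 6, Σ = 3716, M = 619.3333
Σ(x−M)² = 84835.333; s = √(84835.333/5) = 130.2577
CV = 130.2577 / 619.3333 = 0.21032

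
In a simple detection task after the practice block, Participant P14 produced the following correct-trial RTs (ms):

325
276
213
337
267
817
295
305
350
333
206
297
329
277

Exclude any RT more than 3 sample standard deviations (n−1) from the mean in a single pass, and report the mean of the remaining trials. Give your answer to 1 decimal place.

293.1 ms

n = 14, ΣRT = 4627, M = 330.500
Σ(x−M)² = 279347.50; s = √(279347.50/13) = 146.589
Cutoffs: 330.500 ± 3·146.589 → [-109.3, 770.3]
Outside: 817 → excluded.
Retained (n=13): Σ = 3810, mean = 3810/13 = 293.077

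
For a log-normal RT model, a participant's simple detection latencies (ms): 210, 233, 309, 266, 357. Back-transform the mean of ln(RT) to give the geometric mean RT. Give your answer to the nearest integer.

270 ms

ln(RT): 5.3471, 5.4510, 5.7333, 5.5835, 5.8777
Mean ln(RT) = 27.9927/5 = 5.59854
Geometric mean = exp(5.59854) = 270.03 ms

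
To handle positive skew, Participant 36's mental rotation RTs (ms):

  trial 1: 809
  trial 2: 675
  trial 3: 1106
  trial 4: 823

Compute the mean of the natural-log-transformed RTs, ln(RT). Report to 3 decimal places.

ln(RT): 6.6958, 6.5147, 7.0085, 6.7130
Σ ln(RT) = 26.9320
Mean = 26.9320/4 = 6.73299

6.733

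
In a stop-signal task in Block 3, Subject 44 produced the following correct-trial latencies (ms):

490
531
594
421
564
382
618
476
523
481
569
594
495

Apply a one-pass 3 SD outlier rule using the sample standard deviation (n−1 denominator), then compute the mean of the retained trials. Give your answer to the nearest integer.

n = 13, ΣRT = 6738, M = 518.308
Σ(x−M)² = 58812.77; s = √(58812.77/12) = 70.008
Cutoffs: 518.308 ± 3·70.008 → [308.3, 728.3]
No RTs fall outside the cutoffs; all 13 retained. Mean = 6738/13 = 518.308

518 ms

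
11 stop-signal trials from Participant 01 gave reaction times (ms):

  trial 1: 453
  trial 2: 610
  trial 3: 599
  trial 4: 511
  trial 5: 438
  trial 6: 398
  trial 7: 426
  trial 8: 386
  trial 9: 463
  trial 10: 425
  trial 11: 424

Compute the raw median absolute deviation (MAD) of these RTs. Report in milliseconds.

Sorted: 386, 398, 424, 425, 426, 438, 453, 463, 511, 599, 610 → median = 438
|x − 438|: 15, 172, 161, 73, 0, 40, 12, 52, 25, 13, 14
Sorted deviations: 0, 12, 13, 14, 15, 25, 40, 52, 73, 161, 172 → MAD = 25

25 ms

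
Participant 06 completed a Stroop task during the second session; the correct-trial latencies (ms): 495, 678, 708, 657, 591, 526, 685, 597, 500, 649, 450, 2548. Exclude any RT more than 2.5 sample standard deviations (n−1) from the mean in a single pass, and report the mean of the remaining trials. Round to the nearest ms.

n = 12, ΣRT = 9084, M = 757.000
Σ(x−M)² = 3578630.00; s = √(3578630.00/11) = 570.377
Cutoffs: 757.000 ± 2.5·570.377 → [-668.9, 2182.9]
Outside: 2548 → excluded.
Retained (n=11): Σ = 6536, mean = 6536/11 = 594.182

594 ms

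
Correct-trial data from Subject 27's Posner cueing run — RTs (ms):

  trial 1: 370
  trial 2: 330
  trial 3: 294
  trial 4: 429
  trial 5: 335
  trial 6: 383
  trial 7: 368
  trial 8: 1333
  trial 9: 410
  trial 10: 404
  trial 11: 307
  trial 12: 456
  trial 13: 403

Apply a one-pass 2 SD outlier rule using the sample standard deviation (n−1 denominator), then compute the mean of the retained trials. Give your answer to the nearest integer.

n = 13, ΣRT = 5822, M = 447.846
Σ(x−M)² = 876053.69; s = √(876053.69/12) = 270.193
Cutoffs: 447.846 ± 2·270.193 → [-92.5, 988.2]
Outside: 1333 → excluded.
Retained (n=12): Σ = 4489, mean = 4489/12 = 374.083

374 ms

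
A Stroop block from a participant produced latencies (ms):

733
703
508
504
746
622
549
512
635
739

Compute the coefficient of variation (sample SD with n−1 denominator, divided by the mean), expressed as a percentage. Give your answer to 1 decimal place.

16.2%

n = 10, Σ = 6251, M = 625.1000
Σ(x−M)² = 92368.900; s = √(92368.900/9) = 101.3075
CV = 101.3075 / 625.1000 = 0.16207 = 16.207%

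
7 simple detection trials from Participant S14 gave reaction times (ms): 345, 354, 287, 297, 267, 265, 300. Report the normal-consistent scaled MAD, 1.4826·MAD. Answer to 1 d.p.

Sorted: 265, 267, 287, 297, 300, 345, 354 → median = 297
|x − 297| sorted: 0, 3, 10, 30, 32, 48, 57 → MAD = 30
Robust SD ≈ 1.4826 × 30 = 44.478

44.5 ms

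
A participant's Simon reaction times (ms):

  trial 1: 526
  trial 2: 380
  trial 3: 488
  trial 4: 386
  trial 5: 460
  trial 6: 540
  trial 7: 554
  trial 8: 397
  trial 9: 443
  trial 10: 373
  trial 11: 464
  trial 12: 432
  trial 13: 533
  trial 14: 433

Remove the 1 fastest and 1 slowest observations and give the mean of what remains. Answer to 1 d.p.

456.8 ms

Sorted: 373, 380, 386, 397, 432, 433, 443, 460, 464, 488, 526, 533, 540, 554
Drop lowest 1 (373) and highest 1 (554)
Remaining (n=12): Σ = 5482, mean = 5482/12 = 456.833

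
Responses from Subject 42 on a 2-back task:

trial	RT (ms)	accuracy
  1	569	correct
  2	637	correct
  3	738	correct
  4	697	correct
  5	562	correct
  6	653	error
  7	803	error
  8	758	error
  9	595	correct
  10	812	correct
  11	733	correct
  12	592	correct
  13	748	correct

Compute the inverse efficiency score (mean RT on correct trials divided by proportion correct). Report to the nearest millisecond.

869 ms

Correct trials (n=10): 569, 637, 738, 697, 562, 595, 812, 733, 592, 748
Mean correct RT = 6683/10 = 668.3000 ms
Proportion correct = 10/13
IES = 668.3000 / (10/13) = 868.790 ms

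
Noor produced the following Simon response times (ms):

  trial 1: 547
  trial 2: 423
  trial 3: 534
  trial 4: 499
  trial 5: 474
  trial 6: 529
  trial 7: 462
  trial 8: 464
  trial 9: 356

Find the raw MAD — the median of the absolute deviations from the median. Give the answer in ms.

51 ms

Sorted: 356, 423, 462, 464, 474, 499, 529, 534, 547 → median = 474
|x − 474|: 73, 51, 60, 25, 0, 55, 12, 10, 118
Sorted deviations: 0, 10, 12, 25, 51, 55, 60, 73, 118 → MAD = 51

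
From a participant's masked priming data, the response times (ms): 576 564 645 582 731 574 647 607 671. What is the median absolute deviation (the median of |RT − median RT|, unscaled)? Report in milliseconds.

38 ms

Sorted: 564, 574, 576, 582, 607, 645, 647, 671, 731 → median = 607
|x − 607|: 31, 43, 38, 25, 124, 33, 40, 0, 64
Sorted deviations: 0, 25, 31, 33, 38, 40, 43, 64, 124 → MAD = 38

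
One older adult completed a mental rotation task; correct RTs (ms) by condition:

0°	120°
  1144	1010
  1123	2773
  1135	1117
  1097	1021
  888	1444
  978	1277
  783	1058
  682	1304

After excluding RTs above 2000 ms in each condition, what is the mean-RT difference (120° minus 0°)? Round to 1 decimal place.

120°: exclude 2773
M(0°) = 7830/8 = 978.750
M(120°) = 8231/7 = 1175.857
Difference = 1175.857 − 978.750 = 197.107 ms

197.1 ms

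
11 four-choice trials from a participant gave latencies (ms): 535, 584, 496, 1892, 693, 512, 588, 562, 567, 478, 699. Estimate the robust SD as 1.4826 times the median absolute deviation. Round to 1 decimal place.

Sorted: 478, 496, 512, 535, 562, 567, 584, 588, 693, 699, 1892 → median = 567
|x − 567| sorted: 0, 5, 17, 21, 32, 55, 71, 89, 126, 132, 1325 → MAD = 55
Robust SD ≈ 1.4826 × 55 = 81.543

81.5 ms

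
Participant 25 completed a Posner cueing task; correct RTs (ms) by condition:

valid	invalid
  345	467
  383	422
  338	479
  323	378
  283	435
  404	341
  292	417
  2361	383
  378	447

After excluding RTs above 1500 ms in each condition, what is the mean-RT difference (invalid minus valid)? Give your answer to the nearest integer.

76 ms

valid: exclude 2361
M(valid) = 2746/8 = 343.250
M(invalid) = 3769/9 = 418.778
Difference = 418.778 − 343.250 = 75.528 ms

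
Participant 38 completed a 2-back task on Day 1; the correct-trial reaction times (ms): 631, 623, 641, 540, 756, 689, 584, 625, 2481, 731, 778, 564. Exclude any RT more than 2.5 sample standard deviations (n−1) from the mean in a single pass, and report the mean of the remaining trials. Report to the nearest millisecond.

n = 12, ΣRT = 9643, M = 803.583
Σ(x−M)² = 3130856.92; s = √(3130856.92/11) = 533.501
Cutoffs: 803.583 ± 2.5·533.501 → [-530.2, 2137.3]
Outside: 2481 → excluded.
Retained (n=11): Σ = 7162, mean = 7162/11 = 651.091

651 ms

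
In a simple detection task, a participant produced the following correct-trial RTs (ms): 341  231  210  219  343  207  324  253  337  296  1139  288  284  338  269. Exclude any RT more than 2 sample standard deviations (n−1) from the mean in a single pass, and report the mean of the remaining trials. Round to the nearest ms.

n = 15, ΣRT = 5079, M = 338.600
Σ(x−M)² = 720147.60; s = √(720147.60/14) = 226.802
Cutoffs: 338.600 ± 2·226.802 → [-115.0, 792.2]
Outside: 1139 → excluded.
Retained (n=14): Σ = 3940, mean = 3940/14 = 281.429

281 ms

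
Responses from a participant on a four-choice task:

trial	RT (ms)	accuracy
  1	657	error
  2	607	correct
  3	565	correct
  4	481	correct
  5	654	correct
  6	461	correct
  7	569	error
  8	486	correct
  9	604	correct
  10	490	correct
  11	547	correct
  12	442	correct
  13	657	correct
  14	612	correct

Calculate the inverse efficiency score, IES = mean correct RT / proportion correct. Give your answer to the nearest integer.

642 ms

Correct trials (n=12): 607, 565, 481, 654, 461, 486, 604, 490, 547, 442, 657, 612
Mean correct RT = 6606/12 = 550.5000 ms
Proportion correct = 12/14
IES = 550.5000 / (12/14) = 642.250 ms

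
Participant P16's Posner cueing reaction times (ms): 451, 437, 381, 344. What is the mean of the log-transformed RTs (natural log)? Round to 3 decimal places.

5.994

ln(RT): 6.1115, 6.0799, 5.9428, 5.8406
Σ ln(RT) = 23.9748
Mean = 23.9748/4 = 5.99371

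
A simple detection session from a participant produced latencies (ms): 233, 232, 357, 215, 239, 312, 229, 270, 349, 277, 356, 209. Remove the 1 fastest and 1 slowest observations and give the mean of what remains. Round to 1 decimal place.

Sorted: 209, 215, 229, 232, 233, 239, 270, 277, 312, 349, 356, 357
Drop lowest 1 (209) and highest 1 (357)
Remaining (n=10): Σ = 2712, mean = 2712/10 = 271.200

271.2 ms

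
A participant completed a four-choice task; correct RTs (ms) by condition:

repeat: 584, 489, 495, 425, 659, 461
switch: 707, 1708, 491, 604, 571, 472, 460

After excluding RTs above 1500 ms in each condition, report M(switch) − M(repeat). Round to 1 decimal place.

switch: exclude 1708
M(repeat) = 3113/6 = 518.833
M(switch) = 3305/6 = 550.833
Difference = 550.833 − 518.833 = 32.000 ms

32.0 ms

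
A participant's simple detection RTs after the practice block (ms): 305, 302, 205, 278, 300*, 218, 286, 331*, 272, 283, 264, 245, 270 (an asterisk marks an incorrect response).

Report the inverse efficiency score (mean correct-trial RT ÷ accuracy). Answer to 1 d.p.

Correct trials (n=11): 305, 302, 205, 278, 218, 286, 272, 283, 264, 245, 270
Mean correct RT = 2928/11 = 266.1818 ms
Proportion correct = 11/13
IES = 266.1818 / (11/13) = 314.579 ms

314.6 ms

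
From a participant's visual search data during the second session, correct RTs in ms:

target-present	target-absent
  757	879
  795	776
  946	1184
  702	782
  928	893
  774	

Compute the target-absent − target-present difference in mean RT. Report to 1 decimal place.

85.8 ms

M(target-present) = 4902/6 = 817.000
M(target-absent) = 4514/5 = 902.800
Difference = 902.800 − 817.000 = 85.800 ms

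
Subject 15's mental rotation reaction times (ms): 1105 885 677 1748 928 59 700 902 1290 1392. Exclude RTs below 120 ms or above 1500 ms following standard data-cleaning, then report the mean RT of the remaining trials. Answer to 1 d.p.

Excluded: 59, 1748
Retained (n=8): Σ = 7879
Mean = 7879/8 = 984.8750

984.9 ms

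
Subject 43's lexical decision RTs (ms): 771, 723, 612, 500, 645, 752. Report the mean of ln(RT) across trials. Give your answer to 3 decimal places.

6.492

ln(RT): 6.6477, 6.5834, 6.4167, 6.2146, 6.4693, 6.6227
Σ ln(RT) = 38.9544
Mean = 38.9544/6 = 6.49240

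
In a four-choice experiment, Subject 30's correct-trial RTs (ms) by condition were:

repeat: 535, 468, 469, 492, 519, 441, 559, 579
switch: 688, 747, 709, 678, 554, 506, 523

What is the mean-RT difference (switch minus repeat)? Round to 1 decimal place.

M(repeat) = 4062/8 = 507.750
M(switch) = 4405/7 = 629.286
Difference = 629.286 − 507.750 = 121.536 ms

121.5 ms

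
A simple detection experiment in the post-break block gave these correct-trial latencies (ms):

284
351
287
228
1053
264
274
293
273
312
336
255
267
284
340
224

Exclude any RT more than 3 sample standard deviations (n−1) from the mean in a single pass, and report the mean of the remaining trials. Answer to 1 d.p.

n = 16, ΣRT = 5325, M = 332.812
Σ(x−M)² = 572928.44; s = √(572928.44/15) = 195.436
Cutoffs: 332.812 ± 3·195.436 → [-253.5, 919.1]
Outside: 1053 → excluded.
Retained (n=15): Σ = 4272, mean = 4272/15 = 284.800

284.8 ms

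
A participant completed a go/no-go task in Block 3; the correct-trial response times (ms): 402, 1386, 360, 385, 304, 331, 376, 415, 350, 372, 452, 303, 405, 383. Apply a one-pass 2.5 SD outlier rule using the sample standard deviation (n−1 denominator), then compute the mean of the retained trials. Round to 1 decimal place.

n = 14, ΣRT = 6224, M = 444.571
Σ(x−M)² = 976701.43; s = √(976701.43/13) = 274.100
Cutoffs: 444.571 ± 2.5·274.100 → [-240.7, 1129.8]
Outside: 1386 → excluded.
Retained (n=13): Σ = 4838, mean = 4838/13 = 372.154

372.2 ms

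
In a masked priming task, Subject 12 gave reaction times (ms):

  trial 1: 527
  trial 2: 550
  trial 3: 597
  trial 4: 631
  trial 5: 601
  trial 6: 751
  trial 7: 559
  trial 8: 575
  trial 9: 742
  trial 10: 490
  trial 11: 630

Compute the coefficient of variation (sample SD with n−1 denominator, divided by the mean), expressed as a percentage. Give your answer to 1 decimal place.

13.5%

n = 11, Σ = 6653, M = 604.8182
Σ(x−M)² = 66815.636; s = √(66815.636/10) = 81.7408
CV = 81.7408 / 604.8182 = 0.13515 = 13.515%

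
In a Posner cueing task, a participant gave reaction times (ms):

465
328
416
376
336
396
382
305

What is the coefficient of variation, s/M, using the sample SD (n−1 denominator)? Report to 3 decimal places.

n = 8, Σ = 3004, M = 375.5000
Σ(x−M)² = 18900.000; s = √(18900.000/7) = 51.9615
CV = 51.9615 / 375.5000 = 0.13838

0.138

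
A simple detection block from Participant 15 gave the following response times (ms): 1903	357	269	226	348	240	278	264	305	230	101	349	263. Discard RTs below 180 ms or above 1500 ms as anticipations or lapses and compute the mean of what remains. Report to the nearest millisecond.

Excluded: 101, 1903
Retained (n=11): Σ = 3129
Mean = 3129/11 = 284.4545

284 ms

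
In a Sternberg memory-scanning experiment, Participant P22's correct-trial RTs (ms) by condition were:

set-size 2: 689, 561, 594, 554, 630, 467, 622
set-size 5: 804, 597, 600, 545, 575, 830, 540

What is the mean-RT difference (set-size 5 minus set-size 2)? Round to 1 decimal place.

53.4 ms

M(set-size 2) = 4117/7 = 588.143
M(set-size 5) = 4491/7 = 641.571
Difference = 641.571 − 588.143 = 53.429 ms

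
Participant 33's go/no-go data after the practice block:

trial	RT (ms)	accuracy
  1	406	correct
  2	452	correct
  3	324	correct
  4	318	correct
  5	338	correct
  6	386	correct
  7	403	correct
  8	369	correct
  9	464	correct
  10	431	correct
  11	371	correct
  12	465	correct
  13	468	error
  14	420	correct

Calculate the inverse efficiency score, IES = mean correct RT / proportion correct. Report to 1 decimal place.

Correct trials (n=13): 406, 452, 324, 318, 338, 386, 403, 369, 464, 431, 371, 465, 420
Mean correct RT = 5147/13 = 395.9231 ms
Proportion correct = 13/14
IES = 395.9231 / (13/14) = 426.379 ms

426.4 ms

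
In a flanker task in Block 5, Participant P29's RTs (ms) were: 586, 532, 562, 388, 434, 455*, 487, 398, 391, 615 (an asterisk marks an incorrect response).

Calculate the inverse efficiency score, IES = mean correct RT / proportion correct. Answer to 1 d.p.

Correct trials (n=9): 586, 532, 562, 388, 434, 487, 398, 391, 615
Mean correct RT = 4393/9 = 488.1111 ms
Proportion correct = 9/10
IES = 488.1111 / (9/10) = 542.346 ms

542.3 ms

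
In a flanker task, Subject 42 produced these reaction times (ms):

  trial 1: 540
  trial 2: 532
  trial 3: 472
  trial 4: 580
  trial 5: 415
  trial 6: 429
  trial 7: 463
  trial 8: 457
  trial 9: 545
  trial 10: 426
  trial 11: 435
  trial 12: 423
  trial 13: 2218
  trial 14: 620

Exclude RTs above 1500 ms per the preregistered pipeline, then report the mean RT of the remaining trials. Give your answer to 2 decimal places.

Excluded: 2218
Retained (n=13): Σ = 6337
Mean = 6337/13 = 487.4615

487.46 ms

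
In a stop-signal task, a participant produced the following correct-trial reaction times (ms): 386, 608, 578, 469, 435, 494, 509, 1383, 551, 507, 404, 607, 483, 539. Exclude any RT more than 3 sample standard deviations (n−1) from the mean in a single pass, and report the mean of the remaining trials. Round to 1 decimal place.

n = 14, ΣRT = 7953, M = 568.071
Σ(x−M)² = 775988.93; s = √(775988.93/13) = 244.318
Cutoffs: 568.071 ± 3·244.318 → [-164.9, 1301.0]
Outside: 1383 → excluded.
Retained (n=13): Σ = 6570, mean = 6570/13 = 505.385

505.4 ms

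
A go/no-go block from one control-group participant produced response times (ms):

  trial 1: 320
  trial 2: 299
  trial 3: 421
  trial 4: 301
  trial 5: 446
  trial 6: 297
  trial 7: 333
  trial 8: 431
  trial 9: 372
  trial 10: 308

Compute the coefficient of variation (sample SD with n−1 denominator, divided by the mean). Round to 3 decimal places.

0.169

n = 10, Σ = 3528, M = 352.8000
Σ(x−M)² = 31987.600; s = √(31987.600/9) = 59.6169
CV = 59.6169 / 352.8000 = 0.16898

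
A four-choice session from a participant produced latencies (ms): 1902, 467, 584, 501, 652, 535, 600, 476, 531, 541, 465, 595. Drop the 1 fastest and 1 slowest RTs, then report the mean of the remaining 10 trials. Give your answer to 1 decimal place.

Sorted: 465, 467, 476, 501, 531, 535, 541, 584, 595, 600, 652, 1902
Drop lowest 1 (465) and highest 1 (1902)
Remaining (n=10): Σ = 5482, mean = 5482/10 = 548.200

548.2 ms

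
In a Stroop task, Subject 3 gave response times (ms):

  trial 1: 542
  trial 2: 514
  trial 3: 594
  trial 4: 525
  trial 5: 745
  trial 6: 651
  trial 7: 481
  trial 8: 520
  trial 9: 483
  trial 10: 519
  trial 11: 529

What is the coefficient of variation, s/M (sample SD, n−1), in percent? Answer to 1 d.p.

14.4%

n = 11, Σ = 6103, M = 554.8182
Σ(x−M)² = 63443.636; s = √(63443.636/10) = 79.6515
CV = 79.6515 / 554.8182 = 0.14356 = 14.356%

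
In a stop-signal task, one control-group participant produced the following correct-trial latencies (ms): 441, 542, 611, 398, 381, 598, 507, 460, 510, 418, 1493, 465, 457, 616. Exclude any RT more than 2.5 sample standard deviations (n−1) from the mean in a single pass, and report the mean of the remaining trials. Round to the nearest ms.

n = 14, ΣRT = 7897, M = 564.071
Σ(x−M)² = 1005314.93; s = √(1005314.93/13) = 278.086
Cutoffs: 564.071 ± 2.5·278.086 → [-131.1, 1259.3]
Outside: 1493 → excluded.
Retained (n=13): Σ = 6404, mean = 6404/13 = 492.615

493 ms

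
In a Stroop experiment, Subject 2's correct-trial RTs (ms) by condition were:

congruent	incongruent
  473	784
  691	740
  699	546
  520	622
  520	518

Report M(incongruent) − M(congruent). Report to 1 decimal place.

M(congruent) = 2903/5 = 580.600
M(incongruent) = 3210/5 = 642.000
Difference = 642.000 − 580.600 = 61.400 ms

61.4 ms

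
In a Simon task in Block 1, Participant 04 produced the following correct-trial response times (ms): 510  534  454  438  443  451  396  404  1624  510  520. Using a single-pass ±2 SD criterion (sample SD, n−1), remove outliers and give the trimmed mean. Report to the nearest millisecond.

466 ms

n = 11, ΣRT = 6284, M = 571.273
Σ(x−M)² = 1240896.18; s = √(1240896.18/10) = 352.264
Cutoffs: 571.273 ± 2·352.264 → [-133.3, 1275.8]
Outside: 1624 → excluded.
Retained (n=10): Σ = 4660, mean = 4660/10 = 466.000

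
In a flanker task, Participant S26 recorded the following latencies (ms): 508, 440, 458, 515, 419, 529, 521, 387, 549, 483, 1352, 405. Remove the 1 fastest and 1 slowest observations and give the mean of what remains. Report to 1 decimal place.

Sorted: 387, 405, 419, 440, 458, 483, 508, 515, 521, 529, 549, 1352
Drop lowest 1 (387) and highest 1 (1352)
Remaining (n=10): Σ = 4827, mean = 4827/10 = 482.700

482.7 ms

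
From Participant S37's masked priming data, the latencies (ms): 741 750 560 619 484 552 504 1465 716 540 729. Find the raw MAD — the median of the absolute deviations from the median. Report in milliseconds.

110 ms

Sorted: 484, 504, 540, 552, 560, 619, 716, 729, 741, 750, 1465 → median = 619
|x − 619|: 122, 131, 59, 0, 135, 67, 115, 846, 97, 79, 110
Sorted deviations: 0, 59, 67, 79, 97, 110, 115, 122, 131, 135, 846 → MAD = 110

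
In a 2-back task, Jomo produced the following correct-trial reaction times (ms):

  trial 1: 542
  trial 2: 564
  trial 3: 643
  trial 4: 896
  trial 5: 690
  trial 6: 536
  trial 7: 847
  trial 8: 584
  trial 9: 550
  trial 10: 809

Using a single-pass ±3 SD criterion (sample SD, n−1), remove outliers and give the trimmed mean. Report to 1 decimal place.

666.1 ms

n = 10, ΣRT = 6661, M = 666.100
Σ(x−M)² = 170074.90; s = √(170074.90/9) = 137.467
Cutoffs: 666.100 ± 3·137.467 → [253.7, 1078.5]
No RTs fall outside the cutoffs; all 10 retained. Mean = 6661/10 = 666.100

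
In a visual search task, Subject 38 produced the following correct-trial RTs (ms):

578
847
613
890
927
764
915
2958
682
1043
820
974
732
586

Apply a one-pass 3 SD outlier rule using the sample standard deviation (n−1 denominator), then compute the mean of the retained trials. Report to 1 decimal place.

797.8 ms

n = 14, ΣRT = 13329, M = 952.071
Σ(x−M)² = 4612484.93; s = √(4612484.93/13) = 595.656
Cutoffs: 952.071 ± 3·595.656 → [-834.9, 2739.0]
Outside: 2958 → excluded.
Retained (n=13): Σ = 10371, mean = 10371/13 = 797.769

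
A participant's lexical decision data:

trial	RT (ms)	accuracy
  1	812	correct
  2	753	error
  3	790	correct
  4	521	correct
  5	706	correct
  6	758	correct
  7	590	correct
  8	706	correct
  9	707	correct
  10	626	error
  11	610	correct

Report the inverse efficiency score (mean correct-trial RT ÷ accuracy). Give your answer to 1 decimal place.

Correct trials (n=9): 812, 790, 521, 706, 758, 590, 706, 707, 610
Mean correct RT = 6200/9 = 688.8889 ms
Proportion correct = 9/11
IES = 688.8889 / (9/11) = 841.975 ms

842.0 ms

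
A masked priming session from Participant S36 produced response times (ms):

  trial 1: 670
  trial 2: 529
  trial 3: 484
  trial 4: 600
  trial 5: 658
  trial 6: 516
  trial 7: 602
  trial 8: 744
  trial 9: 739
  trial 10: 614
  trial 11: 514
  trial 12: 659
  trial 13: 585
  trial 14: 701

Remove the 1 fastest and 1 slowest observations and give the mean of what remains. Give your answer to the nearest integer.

616 ms

Sorted: 484, 514, 516, 529, 585, 600, 602, 614, 658, 659, 670, 701, 739, 744
Drop lowest 1 (484) and highest 1 (744)
Remaining (n=12): Σ = 7387, mean = 7387/12 = 615.583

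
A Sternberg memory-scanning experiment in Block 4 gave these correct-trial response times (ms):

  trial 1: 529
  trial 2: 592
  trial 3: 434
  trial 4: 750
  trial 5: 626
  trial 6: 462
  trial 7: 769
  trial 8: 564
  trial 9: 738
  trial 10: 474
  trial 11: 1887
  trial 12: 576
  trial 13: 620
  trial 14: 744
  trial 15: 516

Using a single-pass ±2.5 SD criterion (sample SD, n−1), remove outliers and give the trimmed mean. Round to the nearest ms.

600 ms

n = 15, ΣRT = 10281, M = 685.400
Σ(x−M)² = 1715397.60; s = √(1715397.60/14) = 350.041
Cutoffs: 685.400 ± 2.5·350.041 → [-189.7, 1560.5]
Outside: 1887 → excluded.
Retained (n=14): Σ = 8394, mean = 8394/14 = 599.571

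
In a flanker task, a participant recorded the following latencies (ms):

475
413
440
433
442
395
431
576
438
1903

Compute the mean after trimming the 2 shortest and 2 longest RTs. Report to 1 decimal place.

Sorted: 395, 413, 431, 433, 438, 440, 442, 475, 576, 1903
Drop lowest 2 (395, 413) and highest 2 (576, 1903)
Remaining (n=6): Σ = 2659, mean = 2659/6 = 443.167

443.2 ms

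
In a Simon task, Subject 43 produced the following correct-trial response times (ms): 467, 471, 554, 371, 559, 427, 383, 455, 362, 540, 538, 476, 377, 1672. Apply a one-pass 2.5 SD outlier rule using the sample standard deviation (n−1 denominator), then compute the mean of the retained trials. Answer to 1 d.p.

460.0 ms

n = 14, ΣRT = 7652, M = 546.571
Σ(x−M)² = 1427023.43; s = √(1427023.43/13) = 331.317
Cutoffs: 546.571 ± 2.5·331.317 → [-281.7, 1374.9]
Outside: 1672 → excluded.
Retained (n=13): Σ = 5980, mean = 5980/13 = 460.000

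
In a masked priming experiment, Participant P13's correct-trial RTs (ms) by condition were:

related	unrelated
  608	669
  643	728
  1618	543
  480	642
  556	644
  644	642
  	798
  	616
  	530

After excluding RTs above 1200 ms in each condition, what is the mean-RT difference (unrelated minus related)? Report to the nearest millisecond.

60 ms

related: exclude 1618
M(related) = 2931/5 = 586.200
M(unrelated) = 5812/9 = 645.778
Difference = 645.778 − 586.200 = 59.578 ms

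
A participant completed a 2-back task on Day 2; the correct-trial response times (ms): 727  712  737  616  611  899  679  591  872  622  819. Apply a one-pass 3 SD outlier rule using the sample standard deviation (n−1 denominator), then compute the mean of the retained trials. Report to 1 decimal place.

n = 11, ΣRT = 7885, M = 716.818
Σ(x−M)² = 115859.64; s = √(115859.64/10) = 107.638
Cutoffs: 716.818 ± 3·107.638 → [393.9, 1039.7]
No RTs fall outside the cutoffs; all 11 retained. Mean = 7885/11 = 716.818

716.8 ms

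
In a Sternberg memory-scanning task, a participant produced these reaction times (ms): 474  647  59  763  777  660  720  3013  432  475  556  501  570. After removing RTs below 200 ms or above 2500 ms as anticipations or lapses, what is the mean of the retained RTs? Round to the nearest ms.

598 ms

Excluded: 59, 3013
Retained (n=11): Σ = 6575
Mean = 6575/11 = 597.7273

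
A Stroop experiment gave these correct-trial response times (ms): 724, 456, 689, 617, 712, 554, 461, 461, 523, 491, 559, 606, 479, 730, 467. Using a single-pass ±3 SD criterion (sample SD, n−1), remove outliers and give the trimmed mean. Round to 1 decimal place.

568.6 ms

n = 15, ΣRT = 8529, M = 568.600
Σ(x−M)² = 151591.60; s = √(151591.60/14) = 104.058
Cutoffs: 568.600 ± 3·104.058 → [256.4, 880.8]
No RTs fall outside the cutoffs; all 15 retained. Mean = 8529/15 = 568.600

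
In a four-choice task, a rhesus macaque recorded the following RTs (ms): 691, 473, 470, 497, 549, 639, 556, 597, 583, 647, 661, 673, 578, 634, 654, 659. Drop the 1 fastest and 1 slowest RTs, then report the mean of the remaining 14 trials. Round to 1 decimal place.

Sorted: 470, 473, 497, 549, 556, 578, 583, 597, 634, 639, 647, 654, 659, 661, 673, 691
Drop lowest 1 (470) and highest 1 (691)
Remaining (n=14): Σ = 8400, mean = 8400/14 = 600.000

600.0 ms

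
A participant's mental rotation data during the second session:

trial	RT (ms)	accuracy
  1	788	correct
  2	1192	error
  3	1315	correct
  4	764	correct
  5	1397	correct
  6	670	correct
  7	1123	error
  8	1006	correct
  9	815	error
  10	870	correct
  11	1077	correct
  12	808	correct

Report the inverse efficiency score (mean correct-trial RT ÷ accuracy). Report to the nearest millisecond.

1288 ms

Correct trials (n=9): 788, 1315, 764, 1397, 670, 1006, 870, 1077, 808
Mean correct RT = 8695/9 = 966.1111 ms
Proportion correct = 9/12
IES = 966.1111 / (9/12) = 1288.148 ms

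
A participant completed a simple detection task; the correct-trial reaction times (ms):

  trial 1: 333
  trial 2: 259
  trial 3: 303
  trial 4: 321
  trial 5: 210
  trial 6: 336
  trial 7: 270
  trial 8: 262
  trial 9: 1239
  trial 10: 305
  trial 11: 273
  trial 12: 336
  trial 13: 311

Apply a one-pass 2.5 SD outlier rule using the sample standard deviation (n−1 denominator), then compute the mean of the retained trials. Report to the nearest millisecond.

n = 13, ΣRT = 4758, M = 366.000
Σ(x−M)² = 842224.00; s = √(842224.00/12) = 264.925
Cutoffs: 366.000 ± 2.5·264.925 → [-296.3, 1028.3]
Outside: 1239 → excluded.
Retained (n=12): Σ = 3519, mean = 3519/12 = 293.250

293 ms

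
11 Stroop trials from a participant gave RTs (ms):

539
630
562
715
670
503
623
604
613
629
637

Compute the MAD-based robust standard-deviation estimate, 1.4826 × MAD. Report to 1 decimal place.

28.2 ms

Sorted: 503, 539, 562, 604, 613, 623, 629, 630, 637, 670, 715 → median = 623
|x − 623| sorted: 0, 6, 7, 10, 14, 19, 47, 61, 84, 92, 120 → MAD = 19
Robust SD ≈ 1.4826 × 19 = 28.169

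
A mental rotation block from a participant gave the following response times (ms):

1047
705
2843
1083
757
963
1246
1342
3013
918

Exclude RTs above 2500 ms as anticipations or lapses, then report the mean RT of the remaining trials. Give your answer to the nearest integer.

1008 ms

Excluded: 2843, 3013
Retained (n=8): Σ = 8061
Mean = 8061/8 = 1007.6250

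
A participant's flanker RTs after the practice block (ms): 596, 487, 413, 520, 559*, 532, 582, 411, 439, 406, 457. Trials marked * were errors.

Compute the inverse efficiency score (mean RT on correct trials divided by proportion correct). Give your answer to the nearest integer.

Correct trials (n=10): 596, 487, 413, 520, 532, 582, 411, 439, 406, 457
Mean correct RT = 4843/10 = 484.3000 ms
Proportion correct = 10/11
IES = 484.3000 / (10/11) = 532.730 ms

533 ms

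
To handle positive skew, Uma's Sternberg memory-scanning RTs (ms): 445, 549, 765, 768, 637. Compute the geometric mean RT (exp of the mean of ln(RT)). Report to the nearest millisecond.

ln(RT): 6.0981, 6.3081, 6.6399, 6.6438, 6.4568
Mean ln(RT) = 32.1466/5 = 6.42932
Geometric mean = exp(6.42932) = 619.75 ms

620 ms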